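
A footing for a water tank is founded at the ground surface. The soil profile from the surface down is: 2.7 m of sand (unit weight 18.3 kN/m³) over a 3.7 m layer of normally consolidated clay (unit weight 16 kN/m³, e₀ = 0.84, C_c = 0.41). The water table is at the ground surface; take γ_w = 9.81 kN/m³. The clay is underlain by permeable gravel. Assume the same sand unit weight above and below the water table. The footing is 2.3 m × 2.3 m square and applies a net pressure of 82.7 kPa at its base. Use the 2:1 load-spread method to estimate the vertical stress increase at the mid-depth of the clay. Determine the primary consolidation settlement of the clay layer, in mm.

S_c ≈ 85.9 mm

Mid-depth of clay below the ground surface: z = 2.7 + 3.7/2 = 4.55 m.
Total vertical stress at mid-clay: σ_v = 18.3×2.7 + 16×1.85 = 79.01 kPa.
Pore pressure: u = 9.81×(4.55 − 0) = 44.636 kPa.
Initial effective stress: σ'_0 = σ_v − u = 79.01 − 44.636 = 34.374 kPa.
Stress increase at mid-clay by the 2:1 spreading method:
Δσ = qBL/((B+z)(L+z)) = 82.7×2.3×2.3/((2.3+4.55)(2.3+4.55)) = 9.3235 kPa
Final effective stress: σ'_f = σ'_0 + Δσ = 34.374 + 9.3235 = 43.698 kPa.
Normally consolidated clay, so the full stress increment lies on the virgin compression line:
S_c = C_c·H/(1+e₀)·log₁₀(σ'_f/σ'_0) = 0.41×3.7/(1+0.84)×log₁₀(43.698/34.374)
    = 0.82446 × 0.10423 = 0.08593 m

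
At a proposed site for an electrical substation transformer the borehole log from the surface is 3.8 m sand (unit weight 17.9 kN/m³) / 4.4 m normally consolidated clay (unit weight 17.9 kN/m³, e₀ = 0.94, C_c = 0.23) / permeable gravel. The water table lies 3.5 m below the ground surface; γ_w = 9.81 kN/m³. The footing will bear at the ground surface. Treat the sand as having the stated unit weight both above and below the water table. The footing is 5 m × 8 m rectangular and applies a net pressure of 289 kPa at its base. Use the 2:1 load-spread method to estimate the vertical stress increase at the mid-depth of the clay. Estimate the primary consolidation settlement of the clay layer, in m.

Mid-depth of clay below the ground surface: z = 3.8 + 4.4/2 = 6 m.
Total vertical stress at mid-clay: σ_v = 17.9×3.8 + 17.9×2.2 = 107.4 kPa.
Pore pressure: u = 9.81×(6 − 3.5) = 24.525 kPa.
Initial effective stress: σ'_0 = σ_v − u = 107.4 − 24.525 = 82.875 kPa.
Stress increase at mid-clay by the 2:1 spreading method:
Δσ = qBL/((B+z)(L+z)) = 289×5×8/((5+6)(8+6)) = 75.065 kPa
Final effective stress: σ'_f = σ'_0 + Δσ = 82.875 + 75.065 = 157.94 kPa.
Normally consolidated clay, so the full stress increment lies on the virgin compression line:
S_c = C_c·H/(1+e₀)·log₁₀(σ'_f/σ'_0) = 0.23×4.4/(1+0.94)×log₁₀(157.94/82.875)
    = 0.52165 × 0.28007 = 0.1461 m

S_c ≈ 0.146 m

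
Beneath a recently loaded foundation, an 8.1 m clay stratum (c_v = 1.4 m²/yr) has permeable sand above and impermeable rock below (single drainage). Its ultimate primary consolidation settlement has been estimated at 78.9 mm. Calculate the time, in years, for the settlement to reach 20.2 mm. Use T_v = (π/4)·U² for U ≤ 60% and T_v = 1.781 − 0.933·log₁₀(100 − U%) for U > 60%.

t ≈ 2.41 years

Drainage path length: H_d = H = 8.1 m (single drainage).
U = S(t)/S_ult = 20.2/78.9 = 0.256.
U ≤ 60%: T_v = (π/4)·U² = (π/4)×0.25602² = 0.05148.
t = T_v·H_d²/c_v = 0.05148×8.1²/1.4 = 2.413 years.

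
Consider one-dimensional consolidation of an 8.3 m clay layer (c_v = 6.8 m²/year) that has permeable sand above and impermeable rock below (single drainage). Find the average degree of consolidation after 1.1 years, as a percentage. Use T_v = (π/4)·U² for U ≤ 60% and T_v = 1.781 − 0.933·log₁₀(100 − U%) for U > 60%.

Drainage path length: H_d = H = 8.3 m (single drainage).
T_v = c_v·t/H_d² = 6.8×1.1/8.3² = 0.10858.
T_v = 0.10858 corresponds to the U ≤ 60% branch:
U = √(4T_v/π) = 0.3718

U ≈ 37.2 %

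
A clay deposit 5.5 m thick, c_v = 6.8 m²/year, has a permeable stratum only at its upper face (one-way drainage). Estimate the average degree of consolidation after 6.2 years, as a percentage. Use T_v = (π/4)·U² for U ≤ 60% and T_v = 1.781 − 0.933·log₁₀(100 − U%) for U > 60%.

U ≈ 97.4 %

Drainage path length: H_d = H = 5.5 m (single drainage).
T_v = c_v·t/H_d² = 6.8×6.2/5.5² = 1.3937.
T_v = 1.3937 corresponds to the U > 60% branch:
U = 1 − 10^((1.781 − T_v)/0.933)/100 = 0.974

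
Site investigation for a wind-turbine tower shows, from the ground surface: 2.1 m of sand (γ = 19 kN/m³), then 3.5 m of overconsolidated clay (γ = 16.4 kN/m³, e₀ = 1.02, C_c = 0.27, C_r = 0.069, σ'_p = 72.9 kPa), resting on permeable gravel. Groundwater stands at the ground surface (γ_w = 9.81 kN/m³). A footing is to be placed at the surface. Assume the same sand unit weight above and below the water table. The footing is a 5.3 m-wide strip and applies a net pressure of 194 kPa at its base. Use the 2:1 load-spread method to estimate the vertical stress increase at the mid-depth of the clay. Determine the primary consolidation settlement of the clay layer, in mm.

Mid-depth of clay below the ground surface: z = 2.1 + 3.5/2 = 3.85 m.
Total vertical stress at mid-clay: σ_v = 19×2.1 + 16.4×1.75 = 68.6 kPa.
Pore pressure: u = 9.81×(3.85 − 0) = 37.769 kPa.
Initial effective stress: σ'_0 = σ_v − u = 68.6 − 37.769 = 30.831 kPa.
Stress increase at mid-clay by the 2:1 spreading method:
Δσ = qB/(B+z) = 194×5.3/(5.3+3.85) = 112.37 kPa
Final effective stress: σ'_f = 30.831 + 112.37 = 143.2 kPa.
σ'_f = 143.2 > σ'_p = 72.9 kPa, so the stress path crosses the preconsolidation pressure — recompression up to σ'_p, then virgin compression beyond:
S_c = H/(1+e₀)·[C_r·log₁₀(σ'_p/σ'_0) + C_c·log₁₀(σ'_f/σ'_p)]
    = 3.5/2.02 × [0.069×log₁₀(72.9/30.831) + 0.27×log₁₀(143.2/72.9)]
    = 1.7327 × [0.025788 + 0.079168] = 0.1819 m

S_c ≈ 182 mm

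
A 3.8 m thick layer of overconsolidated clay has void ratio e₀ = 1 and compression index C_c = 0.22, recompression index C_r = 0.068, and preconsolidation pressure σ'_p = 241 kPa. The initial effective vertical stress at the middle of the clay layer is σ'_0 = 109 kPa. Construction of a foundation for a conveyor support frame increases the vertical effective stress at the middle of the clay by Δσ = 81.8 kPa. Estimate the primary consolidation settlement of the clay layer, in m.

S_c ≈ 0.0314 m

Final effective stress: σ'_f = 109 + 81.8 = 190.8 kPa.
σ'_f = 190.8 ≤ σ'_p = 241 kPa, so the clay remains overconsolidated and only the recompression index applies:
S_c = C_r·H/(1+e₀)·log₁₀(σ'_f/σ'_0) = 0.068×3.8/2×log₁₀(190.8/109)
    = 0.1292 × 0.24315 = 0.03141 m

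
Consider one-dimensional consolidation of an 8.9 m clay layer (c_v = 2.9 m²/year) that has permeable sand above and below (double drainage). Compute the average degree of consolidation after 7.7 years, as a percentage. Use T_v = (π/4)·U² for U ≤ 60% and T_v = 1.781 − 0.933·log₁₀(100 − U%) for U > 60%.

Drainage path length: H_d = H/2 = 4.45 m (double drainage).
T_v = c_v·t/H_d² = 2.9×7.7/4.45² = 1.1276.
T_v = 1.1276 corresponds to the U > 60% branch:
U = 1 − 10^((1.781 − T_v)/0.933)/100 = 0.9498

U ≈ 95 %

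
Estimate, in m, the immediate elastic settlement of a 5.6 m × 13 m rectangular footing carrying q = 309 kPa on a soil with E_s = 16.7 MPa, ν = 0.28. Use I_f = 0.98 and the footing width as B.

Immediate (elastic) settlement: S_e = q·B·(1−ν²)/E_s · I_f.
E_s = 16.7 MPa = 16700 kPa.
S_e = 309 × 5.6 × (1 − 0.28²) / 16700 × 0.98
    = 309 × 5.6 × 0.9216 / 16700 × 0.98
    = 0.09358 m

S_e ≈ 0.0936 m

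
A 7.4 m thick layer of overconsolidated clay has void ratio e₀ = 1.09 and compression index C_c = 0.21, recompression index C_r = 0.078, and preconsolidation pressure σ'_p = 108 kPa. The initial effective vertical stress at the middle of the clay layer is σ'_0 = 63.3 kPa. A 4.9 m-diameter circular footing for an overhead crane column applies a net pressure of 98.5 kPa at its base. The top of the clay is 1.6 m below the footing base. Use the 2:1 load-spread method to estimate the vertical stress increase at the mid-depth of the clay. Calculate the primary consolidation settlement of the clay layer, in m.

Mid-depth of clay below the footing base: z = 1.6 + 7.4/2 = 5.3 m.
Stress increase at mid-clay by the 2:1 spreading method:
Δσ ≈ qD²/(D+z)² = 98.5×4.9²/(4.9+5.3)² = 22.731 kPa
Final effective stress: σ'_f = 63.3 + 22.731 = 86.031 kPa.
σ'_f = 86.031 ≤ σ'_p = 108 kPa, so the clay remains overconsolidated and only the recompression index applies:
S_c = C_r·H/(1+e₀)·log₁₀(σ'_f/σ'_0) = 0.078×7.4/2.09×log₁₀(86.031/63.3)
    = 0.27617 × 0.13325 = 0.0368 m

S_c ≈ 0.0368 m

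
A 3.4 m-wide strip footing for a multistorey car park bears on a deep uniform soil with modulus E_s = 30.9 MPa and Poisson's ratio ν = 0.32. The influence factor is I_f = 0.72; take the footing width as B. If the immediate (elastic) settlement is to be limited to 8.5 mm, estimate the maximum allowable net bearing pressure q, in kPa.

E_s = 30.9 MPa = 30900 kPa.
S_e = q·B·(1−ν²)/E_s · I_f  ⇒  q = S_e·E_s / (B·(1−ν²)·I_f).
q = 0.0085 × 30900 / (3.4 × 0.8976 × 0.72) = 119.5 kPa

q ≈ 120 kPa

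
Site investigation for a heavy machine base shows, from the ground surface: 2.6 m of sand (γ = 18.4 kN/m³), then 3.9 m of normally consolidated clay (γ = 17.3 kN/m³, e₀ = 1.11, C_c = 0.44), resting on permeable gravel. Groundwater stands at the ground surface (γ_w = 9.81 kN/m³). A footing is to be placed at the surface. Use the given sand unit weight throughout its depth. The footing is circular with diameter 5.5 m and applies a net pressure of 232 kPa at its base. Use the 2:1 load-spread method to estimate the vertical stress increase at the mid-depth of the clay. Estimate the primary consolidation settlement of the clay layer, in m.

S_c ≈ 0.374 m

Mid-depth of clay below the ground surface: z = 2.6 + 3.9/2 = 4.55 m.
Total vertical stress at mid-clay: σ_v = 18.4×2.6 + 17.3×1.95 = 81.575 kPa.
Pore pressure: u = 9.81×(4.55 − 0) = 44.636 kPa.
Initial effective stress: σ'_0 = σ_v − u = 81.575 − 44.636 = 36.939 kPa.
Stress increase at mid-clay by the 2:1 spreading method:
Δσ ≈ qD²/(D+z)² = 232×5.5²/(5.5+4.55)² = 69.483 kPa
Final effective stress: σ'_f = σ'_0 + Δσ = 36.939 + 69.483 = 106.42 kPa.
Normally consolidated clay, so the full stress increment lies on the virgin compression line:
S_c = C_c·H/(1+e₀)·log₁₀(σ'_f/σ'_0) = 0.44×3.9/(1+1.11)×log₁₀(106.42/36.939)
    = 0.81327 × 0.45954 = 0.3737 m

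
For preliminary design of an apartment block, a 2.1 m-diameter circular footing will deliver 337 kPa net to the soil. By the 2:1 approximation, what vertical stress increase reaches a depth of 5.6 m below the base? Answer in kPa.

Δσ_z ≈ 25.1 kPa

By the 2:1 method the load spreads at 1 horizontal : 2 vertical, so at depth z the loaded area has grown by z in each plan dimension:
Δσ ≈ qD²/(D+z)² = 337×2.1²/(2.1+5.6)² = 25.066 kPa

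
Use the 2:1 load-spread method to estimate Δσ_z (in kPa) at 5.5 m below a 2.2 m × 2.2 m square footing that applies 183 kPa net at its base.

Δσ_z ≈ 14.9 kPa

By the 2:1 method the load spreads at 1 horizontal : 2 vertical, so at depth z the loaded area has grown by z in each plan dimension:
Δσ = qBL/((B+z)(L+z)) = 183×2.2×2.2/((2.2+5.5)(2.2+5.5)) = 14.939 kPa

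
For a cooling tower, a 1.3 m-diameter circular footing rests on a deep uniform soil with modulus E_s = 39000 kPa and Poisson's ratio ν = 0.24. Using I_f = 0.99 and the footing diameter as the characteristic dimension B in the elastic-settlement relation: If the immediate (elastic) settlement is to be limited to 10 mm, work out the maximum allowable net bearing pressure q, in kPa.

q ≈ 322 kPa

S_e = q·B·(1−ν²)/E_s · I_f  ⇒  q = S_e·E_s / (B·(1−ν²)·I_f).
q = 0.01 × 39000 / (1.3 × 0.9424 × 0.99) = 321.6 kPa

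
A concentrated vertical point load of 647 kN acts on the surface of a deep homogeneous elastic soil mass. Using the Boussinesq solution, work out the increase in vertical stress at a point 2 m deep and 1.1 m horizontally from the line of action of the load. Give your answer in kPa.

Δσ_z ≈ 39.9 kPa

Boussinesq vertical stress below a point load on an elastic half-space:
Δσ_z = 3P/(2πz²) · [1 + (r/z)²]^(−5/2)
r/z = 1.1/2 = 0.55; [1+(r/z)²]^(−5/2) = 0.51648.
Δσ_z = 3×647/(2π×2²) × 0.51648 = 77.23 × 0.51648 = 39.89 kPa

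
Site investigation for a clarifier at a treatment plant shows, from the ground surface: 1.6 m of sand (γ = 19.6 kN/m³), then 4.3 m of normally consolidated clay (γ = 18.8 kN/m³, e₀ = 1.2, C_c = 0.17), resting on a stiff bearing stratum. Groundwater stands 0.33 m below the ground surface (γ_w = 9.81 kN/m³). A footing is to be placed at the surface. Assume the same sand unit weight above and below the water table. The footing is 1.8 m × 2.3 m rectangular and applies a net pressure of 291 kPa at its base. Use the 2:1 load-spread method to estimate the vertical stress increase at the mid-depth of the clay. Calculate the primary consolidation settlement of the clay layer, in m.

Mid-depth of clay below the ground surface: z = 1.6 + 4.3/2 = 3.75 m.
Total vertical stress at mid-clay: σ_v = 19.6×1.6 + 18.8×2.15 = 71.78 kPa.
Pore pressure: u = 9.81×(3.75 − 0.33) = 33.55 kPa.
Initial effective stress: σ'_0 = σ_v − u = 71.78 − 33.55 = 38.23 kPa.
Stress increase at mid-clay by the 2:1 spreading method:
Δσ = qBL/((B+z)(L+z)) = 291×1.8×2.3/((1.8+3.75)(2.3+3.75)) = 35.879 kPa
Final effective stress: σ'_f = σ'_0 + Δσ = 38.23 + 35.879 = 74.109 kPa.
Normally consolidated clay, so the full stress increment lies on the virgin compression line:
S_c = C_c·H/(1+e₀)·log₁₀(σ'_f/σ'_0) = 0.17×4.3/(1+1.2)×log₁₀(74.109/38.23)
    = 0.33227 × 0.28747 = 0.09552 m

S_c ≈ 0.0955 m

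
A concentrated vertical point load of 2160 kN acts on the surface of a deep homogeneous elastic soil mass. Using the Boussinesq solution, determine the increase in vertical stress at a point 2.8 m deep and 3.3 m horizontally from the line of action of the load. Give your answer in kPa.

Δσ_z ≈ 14.9 kPa

Boussinesq vertical stress below a point load on an elastic half-space:
Δσ_z = 3P/(2πz²) · [1 + (r/z)²]^(−5/2)
r/z = 3.3/2.8 = 1.1786; [1+(r/z)²]^(−5/2) = 0.11336.
Δσ_z = 3×2160/(2π×2.8²) × 0.11336 = 131.55 × 0.11336 = 14.91 kPa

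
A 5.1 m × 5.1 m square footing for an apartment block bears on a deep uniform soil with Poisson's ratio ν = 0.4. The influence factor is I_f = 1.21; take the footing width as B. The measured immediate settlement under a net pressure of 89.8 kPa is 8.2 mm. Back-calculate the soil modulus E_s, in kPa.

E_s ≈ 56800 kPa

S_e = q·B·(1−ν²)/E_s · I_f  ⇒  E_s = q·B·(1−ν²)·I_f / S_e.
E_s = 89.8 × 5.1 × 0.84 × 1.21 / 0.0082 = 56770 kPa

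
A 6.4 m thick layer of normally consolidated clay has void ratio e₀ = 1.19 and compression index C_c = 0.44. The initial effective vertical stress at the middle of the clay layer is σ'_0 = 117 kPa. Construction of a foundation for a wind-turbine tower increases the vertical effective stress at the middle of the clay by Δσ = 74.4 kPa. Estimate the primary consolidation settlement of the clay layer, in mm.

Final effective stress: σ'_f = σ'_0 + Δσ = 117 + 74.4 = 191.4 kPa.
Normally consolidated clay, so the full stress increment lies on the virgin compression line:
S_c = C_c·H/(1+e₀)·log₁₀(σ'_f/σ'_0) = 0.44×6.4/(1+1.19)×log₁₀(191.4/117)
    = 1.2858 × 0.21376 = 0.2749 m

S_c ≈ 275 mm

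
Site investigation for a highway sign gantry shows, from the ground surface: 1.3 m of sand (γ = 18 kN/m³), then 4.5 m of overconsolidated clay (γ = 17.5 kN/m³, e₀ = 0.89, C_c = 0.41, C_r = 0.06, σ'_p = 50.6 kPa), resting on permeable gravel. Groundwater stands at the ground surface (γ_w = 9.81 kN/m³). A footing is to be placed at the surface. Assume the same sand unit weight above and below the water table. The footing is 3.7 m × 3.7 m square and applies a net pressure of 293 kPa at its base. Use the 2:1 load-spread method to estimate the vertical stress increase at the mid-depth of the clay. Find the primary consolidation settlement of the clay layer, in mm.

Mid-depth of clay below the ground surface: z = 1.3 + 4.5/2 = 3.55 m.
Total vertical stress at mid-clay: σ_v = 18×1.3 + 17.5×2.25 = 62.775 kPa.
Pore pressure: u = 9.81×(3.55 − 0) = 34.825 kPa.
Initial effective stress: σ'_0 = σ_v − u = 62.775 − 34.825 = 27.95 kPa.
Stress increase at mid-clay by the 2:1 spreading method:
Δσ = qBL/((B+z)(L+z)) = 293×3.7×3.7/((3.7+3.55)(3.7+3.55)) = 76.312 kPa
Final effective stress: σ'_f = 27.95 + 76.312 = 104.26 kPa.
σ'_f = 104.26 > σ'_p = 50.6 kPa, so the stress path crosses the preconsolidation pressure — recompression up to σ'_p, then virgin compression beyond:
S_c = H/(1+e₀)·[C_r·log₁₀(σ'_p/σ'_0) + C_c·log₁₀(σ'_f/σ'_p)]
    = 4.5/1.89 × [0.06×log₁₀(50.6/27.95) + 0.41×log₁₀(104.26/50.6)]
    = 2.381 × [0.015466 + 0.12873] = 0.3433 m

S_c ≈ 343 mm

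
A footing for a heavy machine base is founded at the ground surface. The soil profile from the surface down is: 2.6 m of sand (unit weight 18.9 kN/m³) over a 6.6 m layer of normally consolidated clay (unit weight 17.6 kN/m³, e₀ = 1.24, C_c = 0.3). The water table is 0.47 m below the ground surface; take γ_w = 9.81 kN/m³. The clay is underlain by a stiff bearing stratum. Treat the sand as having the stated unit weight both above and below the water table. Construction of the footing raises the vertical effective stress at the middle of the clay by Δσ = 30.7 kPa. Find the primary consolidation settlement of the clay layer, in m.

S_c ≈ 0.173 m

Mid-depth of clay below the ground surface: z = 2.6 + 6.6/2 = 5.9 m.
Total vertical stress at mid-clay: σ_v = 18.9×2.6 + 17.6×3.3 = 107.22 kPa.
Pore pressure: u = 9.81×(5.9 − 0.47) = 53.268 kPa.
Initial effective stress: σ'_0 = σ_v − u = 107.22 − 53.268 = 53.952 kPa.
Final effective stress: σ'_f = σ'_0 + Δσ = 53.952 + 30.7 = 84.652 kPa.
Normally consolidated clay, so the full stress increment lies on the virgin compression line:
S_c = C_c·H/(1+e₀)·log₁₀(σ'_f/σ'_0) = 0.3×6.6/(1+1.24)×log₁₀(84.652/53.952)
    = 0.88393 × 0.19563 = 0.1729 m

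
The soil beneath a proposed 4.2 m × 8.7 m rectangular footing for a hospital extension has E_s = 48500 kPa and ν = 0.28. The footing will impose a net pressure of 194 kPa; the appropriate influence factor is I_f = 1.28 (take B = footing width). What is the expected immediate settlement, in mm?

Immediate (elastic) settlement: S_e = q·B·(1−ν²)/E_s · I_f.
S_e = 194 × 4.2 × (1 − 0.28²) / 48500 × 1.28
    = 194 × 4.2 × 0.9216 / 48500 × 1.28
    = 0.01982 m = 19.82 mm

S_e ≈ 19.8 mm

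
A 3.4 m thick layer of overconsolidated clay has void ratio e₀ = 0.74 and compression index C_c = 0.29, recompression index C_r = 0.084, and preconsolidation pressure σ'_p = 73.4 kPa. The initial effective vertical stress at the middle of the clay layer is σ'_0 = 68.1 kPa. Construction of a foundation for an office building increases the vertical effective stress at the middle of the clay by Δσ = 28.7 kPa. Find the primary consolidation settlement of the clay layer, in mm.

Final effective stress: σ'_f = 68.1 + 28.7 = 96.8 kPa.
σ'_f = 96.8 > σ'_p = 73.4 kPa, so the stress path crosses the preconsolidation pressure — recompression up to σ'_p, then virgin compression beyond:
S_c = H/(1+e₀)·[C_r·log₁₀(σ'_p/σ'_0) + C_c·log₁₀(σ'_f/σ'_p)]
    = 3.4/1.74 × [0.084×log₁₀(73.4/68.1) + 0.29×log₁₀(96.8/73.4)]
    = 1.954 × [0.0027341 + 0.034852] = 0.07344 m

S_c ≈ 73.4 mm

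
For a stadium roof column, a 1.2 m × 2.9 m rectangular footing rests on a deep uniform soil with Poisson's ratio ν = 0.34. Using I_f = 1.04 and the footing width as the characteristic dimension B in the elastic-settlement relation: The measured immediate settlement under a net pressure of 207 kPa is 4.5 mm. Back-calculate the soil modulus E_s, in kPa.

E_s ≈ 50800 kPa

S_e = q·B·(1−ν²)/E_s · I_f  ⇒  E_s = q·B·(1−ν²)·I_f / S_e.
E_s = 207 × 1.2 × 0.8844 × 1.04 / 0.0045 = 50770 kPa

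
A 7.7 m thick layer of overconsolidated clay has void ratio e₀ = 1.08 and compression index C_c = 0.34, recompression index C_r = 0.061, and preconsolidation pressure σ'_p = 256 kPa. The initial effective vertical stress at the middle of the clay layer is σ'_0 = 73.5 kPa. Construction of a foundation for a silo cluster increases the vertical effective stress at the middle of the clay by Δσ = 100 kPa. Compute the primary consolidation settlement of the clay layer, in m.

S_c ≈ 0.0842 m

Final effective stress: σ'_f = 73.5 + 100 = 173.5 kPa.
σ'_f = 173.5 ≤ σ'_p = 256 kPa, so the clay remains overconsolidated and only the recompression index applies:
S_c = C_r·H/(1+e₀)·log₁₀(σ'_f/σ'_0) = 0.061×7.7/2.08×log₁₀(173.5/73.5)
    = 0.22582 × 0.37301 = 0.08423 m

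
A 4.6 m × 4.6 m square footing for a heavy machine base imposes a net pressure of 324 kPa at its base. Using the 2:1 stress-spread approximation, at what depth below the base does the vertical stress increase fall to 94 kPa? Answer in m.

z ≈ 3.94 m

2:1 spreading — at depth z the loaded area has grown by z in each plan dimension:
qB²/(B+z)² = Δσ_z ⇒ z = B(√(q/Δσ_z) − 1) = 4.6×(√(324/94) − 1) = 3.94 m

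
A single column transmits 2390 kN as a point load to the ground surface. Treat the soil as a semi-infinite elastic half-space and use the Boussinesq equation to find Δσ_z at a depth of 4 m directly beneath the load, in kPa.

Boussinesq vertical stress below a point load on an elastic half-space:
Δσ_z = 3P/(2πz²) · [1 + (r/z)²]^(−5/2)
r/z = 0/4 = 0; [1+(r/z)²]^(−5/2) = 1.
Δσ_z = 3×2390/(2π×4²) × 1 = 71.321 × 1 = 71.32 kPa

Δσ_z ≈ 71.3 kPa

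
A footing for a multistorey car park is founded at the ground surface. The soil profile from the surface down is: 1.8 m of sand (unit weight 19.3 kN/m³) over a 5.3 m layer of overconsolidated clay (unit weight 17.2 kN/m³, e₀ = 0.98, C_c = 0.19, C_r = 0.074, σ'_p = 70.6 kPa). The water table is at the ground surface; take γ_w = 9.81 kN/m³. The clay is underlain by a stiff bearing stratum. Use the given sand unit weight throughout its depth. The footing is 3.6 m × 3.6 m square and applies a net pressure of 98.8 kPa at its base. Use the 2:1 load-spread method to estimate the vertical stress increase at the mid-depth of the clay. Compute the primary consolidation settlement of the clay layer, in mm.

Mid-depth of clay below the ground surface: z = 1.8 + 5.3/2 = 4.45 m.
Total vertical stress at mid-clay: σ_v = 19.3×1.8 + 17.2×2.65 = 80.32 kPa.
Pore pressure: u = 9.81×(4.45 − 0) = 43.655 kPa.
Initial effective stress: σ'_0 = σ_v − u = 80.32 − 43.655 = 36.665 kPa.
Stress increase at mid-clay by the 2:1 spreading method:
Δσ = qBL/((B+z)(L+z)) = 98.8×3.6×3.6/((3.6+4.45)(3.6+4.45)) = 19.759 kPa
Final effective stress: σ'_f = 36.665 + 19.759 = 56.424 kPa.
σ'_f = 56.424 ≤ σ'_p = 70.6 kPa, so the clay remains overconsolidated and only the recompression index applies:
S_c = C_r·H/(1+e₀)·log₁₀(σ'_f/σ'_0) = 0.074×5.3/1.98×log₁₀(56.424/36.665)
    = 0.19808 × 0.18721 = 0.03708 m

S_c ≈ 37.1 mm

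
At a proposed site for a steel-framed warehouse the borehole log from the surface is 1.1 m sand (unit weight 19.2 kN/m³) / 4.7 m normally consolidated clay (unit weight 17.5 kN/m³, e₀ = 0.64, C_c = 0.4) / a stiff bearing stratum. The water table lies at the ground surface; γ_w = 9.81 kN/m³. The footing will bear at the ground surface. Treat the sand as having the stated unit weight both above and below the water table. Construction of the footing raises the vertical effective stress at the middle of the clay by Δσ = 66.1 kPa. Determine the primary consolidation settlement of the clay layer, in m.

S_c ≈ 0.598 m

Mid-depth of clay below the ground surface: z = 1.1 + 4.7/2 = 3.45 m.
Total vertical stress at mid-clay: σ_v = 19.2×1.1 + 17.5×2.35 = 62.245 kPa.
Pore pressure: u = 9.81×(3.45 − 0) = 33.845 kPa.
Initial effective stress: σ'_0 = σ_v − u = 62.245 − 33.845 = 28.4 kPa.
Final effective stress: σ'_f = σ'_0 + Δσ = 28.4 + 66.1 = 94.5 kPa.
Normally consolidated clay, so the full stress increment lies on the virgin compression line:
S_c = C_c·H/(1+e₀)·log₁₀(σ'_f/σ'_0) = 0.4×4.7/(1+0.64)×log₁₀(94.5/28.4)
    = 1.1463 × 0.52211 = 0.5985 m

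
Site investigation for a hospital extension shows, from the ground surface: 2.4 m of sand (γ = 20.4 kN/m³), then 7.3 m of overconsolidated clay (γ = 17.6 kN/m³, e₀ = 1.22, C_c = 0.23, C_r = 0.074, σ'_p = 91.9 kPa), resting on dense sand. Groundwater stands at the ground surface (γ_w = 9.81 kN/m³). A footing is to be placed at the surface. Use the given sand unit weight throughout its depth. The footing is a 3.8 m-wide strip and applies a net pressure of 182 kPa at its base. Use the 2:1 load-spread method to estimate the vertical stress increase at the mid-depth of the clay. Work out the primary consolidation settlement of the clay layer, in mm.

Mid-depth of clay below the ground surface: z = 2.4 + 7.3/2 = 6.05 m.
Total vertical stress at mid-clay: σ_v = 20.4×2.4 + 17.6×3.65 = 113.2 kPa.
Pore pressure: u = 9.81×(6.05 − 0) = 59.351 kPa.
Initial effective stress: σ'_0 = σ_v − u = 113.2 − 59.351 = 53.849 kPa.
Stress increase at mid-clay by the 2:1 spreading method:
Δσ = qB/(B+z) = 182×3.8/(3.8+6.05) = 70.213 kPa
Final effective stress: σ'_f = 53.849 + 70.213 = 124.06 kPa.
σ'_f = 124.06 > σ'_p = 91.9 kPa, so the stress path crosses the preconsolidation pressure — recompression up to σ'_p, then virgin compression beyond:
S_c = H/(1+e₀)·[C_r·log₁₀(σ'_p/σ'_0) + C_c·log₁₀(σ'_f/σ'_p)]
    = 7.3/2.22 × [0.074×log₁₀(91.9/53.849) + 0.23×log₁₀(124.06/91.9)]
    = 3.2883 × [0.017178 + 0.029973] = 0.155 m

S_c ≈ 155 mm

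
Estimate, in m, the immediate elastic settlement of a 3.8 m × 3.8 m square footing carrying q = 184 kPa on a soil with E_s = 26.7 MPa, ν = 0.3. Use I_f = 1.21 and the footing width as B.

Immediate (elastic) settlement: S_e = q·B·(1−ν²)/E_s · I_f.
E_s = 26.7 MPa = 26700 kPa.
S_e = 184 × 3.8 × (1 − 0.3²) / 26700 × 1.21
    = 184 × 3.8 × 0.91 / 26700 × 1.21
    = 0.02883 m

S_e ≈ 0.0288 m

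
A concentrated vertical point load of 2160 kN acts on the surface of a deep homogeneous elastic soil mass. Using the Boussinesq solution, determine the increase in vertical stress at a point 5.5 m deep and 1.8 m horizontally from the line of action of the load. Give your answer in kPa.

Δσ_z ≈ 26.4 kPa

Boussinesq vertical stress below a point load on an elastic half-space:
Δσ_z = 3P/(2πz²) · [1 + (r/z)²]^(−5/2)
r/z = 1.8/5.5 = 0.32727; [1+(r/z)²]^(−5/2) = 0.7754.
Δσ_z = 3×2160/(2π×5.5²) × 0.7754 = 34.093 × 0.7754 = 26.44 kPa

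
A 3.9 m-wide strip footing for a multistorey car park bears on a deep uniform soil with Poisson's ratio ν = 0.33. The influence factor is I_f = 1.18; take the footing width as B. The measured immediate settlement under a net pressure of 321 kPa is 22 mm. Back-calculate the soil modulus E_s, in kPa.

S_e = q·B·(1−ν²)/E_s · I_f  ⇒  E_s = q·B·(1−ν²)·I_f / S_e.
E_s = 321 × 3.9 × 0.8911 × 1.18 / 0.022 = 59840 kPa

E_s ≈ 59800 kPa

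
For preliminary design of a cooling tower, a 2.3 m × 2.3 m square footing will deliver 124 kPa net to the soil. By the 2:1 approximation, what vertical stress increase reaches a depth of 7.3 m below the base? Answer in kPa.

Δσ_z ≈ 7.12 kPa

By the 2:1 method the load spreads at 1 horizontal : 2 vertical, so at depth z the loaded area has grown by z in each plan dimension:
Δσ = qBL/((B+z)(L+z)) = 124×2.3×2.3/((2.3+7.3)(2.3+7.3)) = 7.1176 kPa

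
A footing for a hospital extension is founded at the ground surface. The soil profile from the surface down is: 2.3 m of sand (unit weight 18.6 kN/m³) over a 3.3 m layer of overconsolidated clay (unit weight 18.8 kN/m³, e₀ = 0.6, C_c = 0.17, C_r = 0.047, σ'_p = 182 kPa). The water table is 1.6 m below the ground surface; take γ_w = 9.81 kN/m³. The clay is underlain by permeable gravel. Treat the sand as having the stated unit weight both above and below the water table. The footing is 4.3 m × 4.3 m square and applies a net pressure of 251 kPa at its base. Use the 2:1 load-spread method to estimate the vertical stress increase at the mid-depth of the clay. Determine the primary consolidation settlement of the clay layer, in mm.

S_c ≈ 35.9 mm

Mid-depth of clay below the ground surface: z = 2.3 + 3.3/2 = 3.95 m.
Total vertical stress at mid-clay: σ_v = 18.6×2.3 + 18.8×1.65 = 73.8 kPa.
Pore pressure: u = 9.81×(3.95 − 1.6) = 23.054 kPa.
Initial effective stress: σ'_0 = σ_v − u = 73.8 − 23.054 = 50.746 kPa.
Stress increase at mid-clay by the 2:1 spreading method:
Δσ = qBL/((B+z)(L+z)) = 251×4.3×4.3/((4.3+3.95)(4.3+3.95)) = 68.187 kPa
Final effective stress: σ'_f = 50.746 + 68.187 = 118.93 kPa.
σ'_f = 118.93 ≤ σ'_p = 182 kPa, so the clay remains overconsolidated and only the recompression index applies:
S_c = C_r·H/(1+e₀)·log₁₀(σ'_f/σ'_0) = 0.047×3.3/1.6×log₁₀(118.93/50.746)
    = 0.096937 × 0.36989 = 0.03586 m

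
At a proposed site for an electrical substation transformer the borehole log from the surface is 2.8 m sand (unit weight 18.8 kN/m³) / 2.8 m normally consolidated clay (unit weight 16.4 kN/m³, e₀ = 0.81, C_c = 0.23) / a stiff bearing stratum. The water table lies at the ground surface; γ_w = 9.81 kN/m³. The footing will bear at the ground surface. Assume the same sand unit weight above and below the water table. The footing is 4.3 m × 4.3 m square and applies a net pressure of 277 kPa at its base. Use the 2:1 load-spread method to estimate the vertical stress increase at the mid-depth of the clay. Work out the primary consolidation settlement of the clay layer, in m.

S_c ≈ 0.173 m

Mid-depth of clay below the ground surface: z = 2.8 + 2.8/2 = 4.2 m.
Total vertical stress at mid-clay: σ_v = 18.8×2.8 + 16.4×1.4 = 75.6 kPa.
Pore pressure: u = 9.81×(4.2 − 0) = 41.202 kPa.
Initial effective stress: σ'_0 = σ_v − u = 75.6 − 41.202 = 34.398 kPa.
Stress increase at mid-clay by the 2:1 spreading method:
Δσ = qBL/((B+z)(L+z)) = 277×4.3×4.3/((4.3+4.2)(4.3+4.2)) = 70.889 kPa
Final effective stress: σ'_f = σ'_0 + Δσ = 34.398 + 70.889 = 105.29 kPa.
Normally consolidated clay, so the full stress increment lies on the virgin compression line:
S_c = C_c·H/(1+e₀)·log₁₀(σ'_f/σ'_0) = 0.23×2.8/(1+0.81)×log₁₀(105.29/34.398)
    = 0.3558 × 0.48585 = 0.1729 m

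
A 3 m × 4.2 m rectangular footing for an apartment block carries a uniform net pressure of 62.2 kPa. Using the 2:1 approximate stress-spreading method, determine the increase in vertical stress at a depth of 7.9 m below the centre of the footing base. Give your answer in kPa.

Δσ_z ≈ 5.94 kPa

By the 2:1 method the load spreads at 1 horizontal : 2 vertical, so at depth z the loaded area has grown by z in each plan dimension:
Δσ = qBL/((B+z)(L+z)) = 62.2×3×4.2/((3+7.9)(4.2+7.9)) = 5.9422 kPa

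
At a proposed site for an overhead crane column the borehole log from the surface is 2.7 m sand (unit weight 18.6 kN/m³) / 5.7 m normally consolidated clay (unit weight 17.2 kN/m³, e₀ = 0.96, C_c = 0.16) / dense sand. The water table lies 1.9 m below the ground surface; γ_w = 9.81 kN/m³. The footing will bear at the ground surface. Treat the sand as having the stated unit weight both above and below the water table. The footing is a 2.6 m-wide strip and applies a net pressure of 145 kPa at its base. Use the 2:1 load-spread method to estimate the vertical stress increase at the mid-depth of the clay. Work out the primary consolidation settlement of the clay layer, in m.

Mid-depth of clay below the ground surface: z = 2.7 + 5.7/2 = 5.55 m.
Total vertical stress at mid-clay: σ_v = 18.6×2.7 + 17.2×2.85 = 99.24 kPa.
Pore pressure: u = 9.81×(5.55 − 1.9) = 35.806 kPa.
Initial effective stress: σ'_0 = σ_v − u = 99.24 − 35.806 = 63.434 kPa.
Stress increase at mid-clay by the 2:1 spreading method:
Δσ = qB/(B+z) = 145×2.6/(2.6+5.55) = 46.258 kPa
Final effective stress: σ'_f = σ'_0 + Δσ = 63.434 + 46.258 = 109.69 kPa.
Normally consolidated clay, so the full stress increment lies on the virgin compression line:
S_c = C_c·H/(1+e₀)·log₁₀(σ'_f/σ'_0) = 0.16×5.7/(1+0.96)×log₁₀(109.69/63.434)
    = 0.46531 × 0.23784 = 0.1107 m

S_c ≈ 0.111 m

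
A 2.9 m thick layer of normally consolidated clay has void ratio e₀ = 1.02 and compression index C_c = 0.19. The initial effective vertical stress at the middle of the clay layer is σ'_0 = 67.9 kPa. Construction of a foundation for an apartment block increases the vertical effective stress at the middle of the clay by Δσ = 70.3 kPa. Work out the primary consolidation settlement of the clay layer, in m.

S_c ≈ 0.0842 m

Final effective stress: σ'_f = σ'_0 + Δσ = 67.9 + 70.3 = 138.2 kPa.
Normally consolidated clay, so the full stress increment lies on the virgin compression line:
S_c = C_c·H/(1+e₀)·log₁₀(σ'_f/σ'_0) = 0.19×2.9/(1+1.02)×log₁₀(138.2/67.9)
    = 0.27277 × 0.30864 = 0.08419 m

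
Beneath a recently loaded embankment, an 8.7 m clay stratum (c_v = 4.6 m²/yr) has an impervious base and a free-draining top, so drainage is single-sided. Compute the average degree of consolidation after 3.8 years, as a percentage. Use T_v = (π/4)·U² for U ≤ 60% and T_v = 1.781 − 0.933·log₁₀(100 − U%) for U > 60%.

Drainage path length: H_d = H = 8.7 m (single drainage).
T_v = c_v·t/H_d² = 4.6×3.8/8.7² = 0.23094.
T_v = 0.23094 corresponds to the U ≤ 60% branch:
U = √(4T_v/π) = 0.5423

U ≈ 54.2 %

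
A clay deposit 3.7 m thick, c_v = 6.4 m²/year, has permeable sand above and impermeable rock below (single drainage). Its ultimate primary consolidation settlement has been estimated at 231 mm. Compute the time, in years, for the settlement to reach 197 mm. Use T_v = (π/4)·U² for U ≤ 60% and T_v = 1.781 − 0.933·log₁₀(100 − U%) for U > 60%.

Drainage path length: H_d = H = 3.7 m (single drainage).
U = S(t)/S_ult = 197/231 = 0.8528.
U > 60%: T_v = 1.781 − 0.933·log₁₀(100 − 85.281) = 0.69138.
t = T_v·H_d²/c_v = 0.69138×3.7²/6.4 = 1.479 years.

t ≈ 1.48 years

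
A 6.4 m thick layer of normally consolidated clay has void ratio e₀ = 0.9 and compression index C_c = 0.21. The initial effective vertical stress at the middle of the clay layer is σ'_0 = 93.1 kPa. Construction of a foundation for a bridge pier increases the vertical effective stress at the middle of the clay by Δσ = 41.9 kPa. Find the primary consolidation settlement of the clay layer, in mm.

S_c ≈ 114 mm

Final effective stress: σ'_f = σ'_0 + Δσ = 93.1 + 41.9 = 135 kPa.
Normally consolidated clay, so the full stress increment lies on the virgin compression line:
S_c = C_c·H/(1+e₀)·log₁₀(σ'_f/σ'_0) = 0.21×6.4/(1+0.9)×log₁₀(135/93.1)
    = 0.70737 × 0.16138 = 0.1142 m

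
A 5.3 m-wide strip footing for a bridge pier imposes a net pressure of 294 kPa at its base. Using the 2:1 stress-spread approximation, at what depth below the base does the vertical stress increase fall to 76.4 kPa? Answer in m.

2:1 spreading — at depth z the loaded area has grown by z in each plan dimension:
qB/(B+z) = Δσ_z ⇒ z = qB/Δσ_z − B = 294×5.3/76.4 − 5.3 = 15.1 m

z ≈ 15.1 m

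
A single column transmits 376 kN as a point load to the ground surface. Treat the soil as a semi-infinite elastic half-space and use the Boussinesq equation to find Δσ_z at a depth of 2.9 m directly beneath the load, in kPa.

Boussinesq vertical stress below a point load on an elastic half-space:
Δσ_z = 3P/(2πz²) · [1 + (r/z)²]^(−5/2)
r/z = 0/2.9 = 0; [1+(r/z)²]^(−5/2) = 1.
Δσ_z = 3×376/(2π×2.9²) × 1 = 21.347 × 1 = 21.35 kPa

Δσ_z ≈ 21.3 kPa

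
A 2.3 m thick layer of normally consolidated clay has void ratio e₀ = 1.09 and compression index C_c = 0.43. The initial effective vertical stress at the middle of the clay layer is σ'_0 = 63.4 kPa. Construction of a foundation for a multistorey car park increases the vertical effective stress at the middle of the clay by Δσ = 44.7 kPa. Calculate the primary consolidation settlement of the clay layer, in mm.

Final effective stress: σ'_f = σ'_0 + Δσ = 63.4 + 44.7 = 108.1 kPa.
Normally consolidated clay, so the full stress increment lies on the virgin compression line:
S_c = C_c·H/(1+e₀)·log₁₀(σ'_f/σ'_0) = 0.43×2.3/(1+1.09)×log₁₀(108.1/63.4)
    = 0.47321 × 0.23174 = 0.1097 m

S_c ≈ 110 mm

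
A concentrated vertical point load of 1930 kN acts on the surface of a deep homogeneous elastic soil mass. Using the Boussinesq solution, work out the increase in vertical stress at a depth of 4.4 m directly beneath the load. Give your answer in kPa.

Boussinesq vertical stress below a point load on an elastic half-space:
Δσ_z = 3P/(2πz²) · [1 + (r/z)²]^(−5/2)
r/z = 0/4.4 = 0; [1+(r/z)²]^(−5/2) = 1.
Δσ_z = 3×1930/(2π×4.4²) × 1 = 47.599 × 1 = 47.6 kPa

Δσ_z ≈ 47.6 kPa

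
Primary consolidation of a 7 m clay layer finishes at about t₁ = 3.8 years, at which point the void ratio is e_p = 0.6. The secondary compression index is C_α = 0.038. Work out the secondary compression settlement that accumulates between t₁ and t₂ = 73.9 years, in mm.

Secondary compression: S_s = C_α·H/(1+e_p)·log₁₀(t₂/t₁)
S_s = 0.038×7/(1+0.6)×log₁₀(73.9/3.8)
    = 0.1663 × 1.289 = 0.2143 m

S_s ≈ 214 mm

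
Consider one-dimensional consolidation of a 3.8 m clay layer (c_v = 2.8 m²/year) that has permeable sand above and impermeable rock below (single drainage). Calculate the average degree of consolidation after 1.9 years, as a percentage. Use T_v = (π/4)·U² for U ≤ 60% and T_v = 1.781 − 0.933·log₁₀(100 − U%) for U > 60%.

Drainage path length: H_d = H = 3.8 m (single drainage).
T_v = c_v·t/H_d² = 2.8×1.9/3.8² = 0.36842.
T_v = 0.36842 corresponds to the U > 60% branch:
U = 1 − 10^((1.781 − T_v)/0.933)/100 = 0.6734

U ≈ 67.3 %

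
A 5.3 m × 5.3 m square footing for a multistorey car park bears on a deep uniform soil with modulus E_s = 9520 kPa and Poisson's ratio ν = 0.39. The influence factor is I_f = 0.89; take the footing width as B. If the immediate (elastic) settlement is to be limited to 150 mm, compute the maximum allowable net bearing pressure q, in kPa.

q ≈ 357 kPa

S_e = q·B·(1−ν²)/E_s · I_f  ⇒  q = S_e·E_s / (B·(1−ν²)·I_f).
q = 0.15 × 9520 / (5.3 × 0.8479 × 0.89) = 357 kPa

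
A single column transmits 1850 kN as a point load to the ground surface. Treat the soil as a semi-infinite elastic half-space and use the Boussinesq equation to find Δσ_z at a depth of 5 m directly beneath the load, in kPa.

Δσ_z ≈ 35.3 kPa

Boussinesq vertical stress below a point load on an elastic half-space:
Δσ_z = 3P/(2πz²) · [1 + (r/z)²]^(−5/2)
r/z = 0/5 = 0; [1+(r/z)²]^(−5/2) = 1.
Δσ_z = 3×1850/(2π×5²) × 1 = 35.332 × 1 = 35.33 kPa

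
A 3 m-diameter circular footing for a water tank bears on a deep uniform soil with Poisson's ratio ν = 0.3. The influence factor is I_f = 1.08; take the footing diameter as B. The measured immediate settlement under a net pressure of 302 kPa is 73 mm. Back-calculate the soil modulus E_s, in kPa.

S_e = q·B·(1−ν²)/E_s · I_f  ⇒  E_s = q·B·(1−ν²)·I_f / S_e.
E_s = 302 × 3 × 0.91 × 1.08 / 0.073 = 12200 kPa

E_s ≈ 12200 kPa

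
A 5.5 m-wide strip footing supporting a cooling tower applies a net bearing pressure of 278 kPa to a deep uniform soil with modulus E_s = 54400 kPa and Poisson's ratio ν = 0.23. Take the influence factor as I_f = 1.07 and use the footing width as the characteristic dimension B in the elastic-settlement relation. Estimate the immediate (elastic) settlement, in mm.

Immediate (elastic) settlement: S_e = q·B·(1−ν²)/E_s · I_f.
S_e = 278 × 5.5 × (1 − 0.23²) / 54400 × 1.07
    = 278 × 5.5 × 0.9471 / 54400 × 1.07
    = 0.02848 m = 28.48 mm

S_e ≈ 28.5 mm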